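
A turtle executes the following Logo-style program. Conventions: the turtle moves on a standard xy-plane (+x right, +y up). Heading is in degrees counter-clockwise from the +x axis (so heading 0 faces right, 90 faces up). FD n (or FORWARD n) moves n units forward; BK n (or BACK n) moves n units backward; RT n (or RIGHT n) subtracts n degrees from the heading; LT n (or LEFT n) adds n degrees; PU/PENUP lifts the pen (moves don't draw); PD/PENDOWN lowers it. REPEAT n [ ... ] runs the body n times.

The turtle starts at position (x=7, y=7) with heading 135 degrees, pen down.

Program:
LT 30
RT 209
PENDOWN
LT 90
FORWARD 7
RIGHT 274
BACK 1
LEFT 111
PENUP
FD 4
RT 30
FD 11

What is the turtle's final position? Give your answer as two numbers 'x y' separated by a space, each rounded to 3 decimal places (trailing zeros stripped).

Executing turtle program step by step:
Start: pos=(7,7), heading=135, pen down
LT 30: heading 135 -> 165
RT 209: heading 165 -> 316
PD: pen down
LT 90: heading 316 -> 46
FD 7: (7,7) -> (11.863,12.035) [heading=46, draw]
RT 274: heading 46 -> 132
BK 1: (11.863,12.035) -> (12.532,11.292) [heading=132, draw]
LT 111: heading 132 -> 243
PU: pen up
FD 4: (12.532,11.292) -> (10.716,7.728) [heading=243, move]
RT 30: heading 243 -> 213
FD 11: (10.716,7.728) -> (1.49,1.737) [heading=213, move]
Final: pos=(1.49,1.737), heading=213, 2 segment(s) drawn

Answer: 1.49 1.737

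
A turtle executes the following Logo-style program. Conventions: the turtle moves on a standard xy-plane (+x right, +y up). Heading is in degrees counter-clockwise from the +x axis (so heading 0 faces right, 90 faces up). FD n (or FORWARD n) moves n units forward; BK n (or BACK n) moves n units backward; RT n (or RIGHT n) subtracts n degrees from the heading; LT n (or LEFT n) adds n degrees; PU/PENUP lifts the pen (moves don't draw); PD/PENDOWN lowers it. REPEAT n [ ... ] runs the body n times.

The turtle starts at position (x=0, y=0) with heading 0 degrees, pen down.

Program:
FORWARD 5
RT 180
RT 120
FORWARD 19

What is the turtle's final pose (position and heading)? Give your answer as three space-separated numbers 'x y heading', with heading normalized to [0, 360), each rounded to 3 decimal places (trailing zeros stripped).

Executing turtle program step by step:
Start: pos=(0,0), heading=0, pen down
FD 5: (0,0) -> (5,0) [heading=0, draw]
RT 180: heading 0 -> 180
RT 120: heading 180 -> 60
FD 19: (5,0) -> (14.5,16.454) [heading=60, draw]
Final: pos=(14.5,16.454), heading=60, 2 segment(s) drawn

Answer: 14.5 16.454 60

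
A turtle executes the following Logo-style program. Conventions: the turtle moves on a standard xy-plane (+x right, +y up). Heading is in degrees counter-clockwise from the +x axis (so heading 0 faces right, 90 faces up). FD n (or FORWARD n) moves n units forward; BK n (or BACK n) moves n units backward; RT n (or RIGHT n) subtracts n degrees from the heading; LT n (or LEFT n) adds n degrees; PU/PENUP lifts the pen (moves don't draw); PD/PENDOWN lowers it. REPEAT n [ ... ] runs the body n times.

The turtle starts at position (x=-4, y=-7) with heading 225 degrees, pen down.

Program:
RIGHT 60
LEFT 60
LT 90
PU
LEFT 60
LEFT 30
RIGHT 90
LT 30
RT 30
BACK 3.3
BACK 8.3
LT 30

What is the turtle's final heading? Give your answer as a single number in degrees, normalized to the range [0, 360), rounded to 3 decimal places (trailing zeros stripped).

Executing turtle program step by step:
Start: pos=(-4,-7), heading=225, pen down
RT 60: heading 225 -> 165
LT 60: heading 165 -> 225
LT 90: heading 225 -> 315
PU: pen up
LT 60: heading 315 -> 15
LT 30: heading 15 -> 45
RT 90: heading 45 -> 315
LT 30: heading 315 -> 345
RT 30: heading 345 -> 315
BK 3.3: (-4,-7) -> (-6.333,-4.667) [heading=315, move]
BK 8.3: (-6.333,-4.667) -> (-12.202,1.202) [heading=315, move]
LT 30: heading 315 -> 345
Final: pos=(-12.202,1.202), heading=345, 0 segment(s) drawn

Answer: 345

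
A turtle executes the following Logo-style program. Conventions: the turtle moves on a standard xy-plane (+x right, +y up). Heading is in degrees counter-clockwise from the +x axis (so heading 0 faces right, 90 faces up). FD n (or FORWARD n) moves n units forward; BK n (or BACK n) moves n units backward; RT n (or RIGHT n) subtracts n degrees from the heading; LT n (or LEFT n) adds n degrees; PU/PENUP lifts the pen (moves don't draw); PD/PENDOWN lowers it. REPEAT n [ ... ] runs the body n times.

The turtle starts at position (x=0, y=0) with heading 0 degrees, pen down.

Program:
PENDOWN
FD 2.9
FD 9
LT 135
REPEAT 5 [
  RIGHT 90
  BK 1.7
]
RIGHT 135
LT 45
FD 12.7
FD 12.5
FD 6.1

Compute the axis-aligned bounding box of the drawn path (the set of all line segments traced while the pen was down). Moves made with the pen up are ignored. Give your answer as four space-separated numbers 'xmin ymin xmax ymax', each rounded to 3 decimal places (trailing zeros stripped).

Answer: 0 -23.335 32.83 1.202

Derivation:
Executing turtle program step by step:
Start: pos=(0,0), heading=0, pen down
PD: pen down
FD 2.9: (0,0) -> (2.9,0) [heading=0, draw]
FD 9: (2.9,0) -> (11.9,0) [heading=0, draw]
LT 135: heading 0 -> 135
REPEAT 5 [
  -- iteration 1/5 --
  RT 90: heading 135 -> 45
  BK 1.7: (11.9,0) -> (10.698,-1.202) [heading=45, draw]
  -- iteration 2/5 --
  RT 90: heading 45 -> 315
  BK 1.7: (10.698,-1.202) -> (9.496,0) [heading=315, draw]
  -- iteration 3/5 --
  RT 90: heading 315 -> 225
  BK 1.7: (9.496,0) -> (10.698,1.202) [heading=225, draw]
  -- iteration 4/5 --
  RT 90: heading 225 -> 135
  BK 1.7: (10.698,1.202) -> (11.9,0) [heading=135, draw]
  -- iteration 5/5 --
  RT 90: heading 135 -> 45
  BK 1.7: (11.9,0) -> (10.698,-1.202) [heading=45, draw]
]
RT 135: heading 45 -> 270
LT 45: heading 270 -> 315
FD 12.7: (10.698,-1.202) -> (19.678,-10.182) [heading=315, draw]
FD 12.5: (19.678,-10.182) -> (28.517,-19.021) [heading=315, draw]
FD 6.1: (28.517,-19.021) -> (32.83,-23.335) [heading=315, draw]
Final: pos=(32.83,-23.335), heading=315, 10 segment(s) drawn

Segment endpoints: x in {0, 2.9, 9.496, 10.698, 10.698, 11.9, 11.9, 19.678, 28.517, 32.83}, y in {-23.335, -19.021, -10.182, -1.202, -1.202, 0, 0, 1.202}
xmin=0, ymin=-23.335, xmax=32.83, ymax=1.202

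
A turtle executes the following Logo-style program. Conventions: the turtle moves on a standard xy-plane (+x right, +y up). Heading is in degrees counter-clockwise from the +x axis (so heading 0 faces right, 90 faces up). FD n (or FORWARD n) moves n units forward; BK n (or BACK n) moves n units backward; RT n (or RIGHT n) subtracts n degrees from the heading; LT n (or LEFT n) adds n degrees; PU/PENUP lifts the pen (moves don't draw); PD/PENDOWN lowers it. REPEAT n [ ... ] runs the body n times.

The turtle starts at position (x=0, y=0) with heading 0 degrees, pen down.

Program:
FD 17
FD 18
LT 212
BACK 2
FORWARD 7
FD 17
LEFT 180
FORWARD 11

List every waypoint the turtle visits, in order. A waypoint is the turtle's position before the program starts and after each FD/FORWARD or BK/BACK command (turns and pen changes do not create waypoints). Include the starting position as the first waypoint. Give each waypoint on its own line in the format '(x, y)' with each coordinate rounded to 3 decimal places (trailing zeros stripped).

Answer: (0, 0)
(17, 0)
(35, 0)
(36.696, 1.06)
(30.76, -2.65)
(16.343, -11.658)
(25.671, -5.829)

Derivation:
Executing turtle program step by step:
Start: pos=(0,0), heading=0, pen down
FD 17: (0,0) -> (17,0) [heading=0, draw]
FD 18: (17,0) -> (35,0) [heading=0, draw]
LT 212: heading 0 -> 212
BK 2: (35,0) -> (36.696,1.06) [heading=212, draw]
FD 7: (36.696,1.06) -> (30.76,-2.65) [heading=212, draw]
FD 17: (30.76,-2.65) -> (16.343,-11.658) [heading=212, draw]
LT 180: heading 212 -> 32
FD 11: (16.343,-11.658) -> (25.671,-5.829) [heading=32, draw]
Final: pos=(25.671,-5.829), heading=32, 6 segment(s) drawn
Waypoints (7 total):
(0, 0)
(17, 0)
(35, 0)
(36.696, 1.06)
(30.76, -2.65)
(16.343, -11.658)
(25.671, -5.829)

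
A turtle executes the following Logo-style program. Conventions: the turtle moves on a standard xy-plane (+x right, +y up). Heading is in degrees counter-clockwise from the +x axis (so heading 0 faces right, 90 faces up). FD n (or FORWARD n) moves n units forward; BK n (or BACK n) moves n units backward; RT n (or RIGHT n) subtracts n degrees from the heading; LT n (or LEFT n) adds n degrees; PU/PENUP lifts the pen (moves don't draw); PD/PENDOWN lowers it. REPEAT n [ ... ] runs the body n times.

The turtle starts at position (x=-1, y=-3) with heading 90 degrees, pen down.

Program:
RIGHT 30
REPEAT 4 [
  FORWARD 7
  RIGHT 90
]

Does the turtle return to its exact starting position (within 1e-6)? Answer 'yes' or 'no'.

Answer: yes

Derivation:
Executing turtle program step by step:
Start: pos=(-1,-3), heading=90, pen down
RT 30: heading 90 -> 60
REPEAT 4 [
  -- iteration 1/4 --
  FD 7: (-1,-3) -> (2.5,3.062) [heading=60, draw]
  RT 90: heading 60 -> 330
  -- iteration 2/4 --
  FD 7: (2.5,3.062) -> (8.562,-0.438) [heading=330, draw]
  RT 90: heading 330 -> 240
  -- iteration 3/4 --
  FD 7: (8.562,-0.438) -> (5.062,-6.5) [heading=240, draw]
  RT 90: heading 240 -> 150
  -- iteration 4/4 --
  FD 7: (5.062,-6.5) -> (-1,-3) [heading=150, draw]
  RT 90: heading 150 -> 60
]
Final: pos=(-1,-3), heading=60, 4 segment(s) drawn

Start position: (-1, -3)
Final position: (-1, -3)
Distance = 0; < 1e-6 -> CLOSED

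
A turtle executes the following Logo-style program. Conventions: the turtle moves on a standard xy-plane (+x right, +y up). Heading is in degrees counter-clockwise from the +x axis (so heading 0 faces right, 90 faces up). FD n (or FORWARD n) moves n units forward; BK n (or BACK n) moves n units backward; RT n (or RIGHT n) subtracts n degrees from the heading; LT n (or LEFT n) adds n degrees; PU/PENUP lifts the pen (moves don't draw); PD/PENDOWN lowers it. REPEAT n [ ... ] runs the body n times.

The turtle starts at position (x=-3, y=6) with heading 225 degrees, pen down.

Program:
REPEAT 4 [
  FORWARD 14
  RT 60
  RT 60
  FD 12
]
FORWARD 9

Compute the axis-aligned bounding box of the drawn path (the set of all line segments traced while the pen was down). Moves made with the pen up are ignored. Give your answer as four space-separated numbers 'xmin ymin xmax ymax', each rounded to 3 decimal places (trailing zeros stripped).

Executing turtle program step by step:
Start: pos=(-3,6), heading=225, pen down
REPEAT 4 [
  -- iteration 1/4 --
  FD 14: (-3,6) -> (-12.899,-3.899) [heading=225, draw]
  RT 60: heading 225 -> 165
  RT 60: heading 165 -> 105
  FD 12: (-12.899,-3.899) -> (-16.005,7.692) [heading=105, draw]
  -- iteration 2/4 --
  FD 14: (-16.005,7.692) -> (-19.629,21.215) [heading=105, draw]
  RT 60: heading 105 -> 45
  RT 60: heading 45 -> 345
  FD 12: (-19.629,21.215) -> (-8.038,18.109) [heading=345, draw]
  -- iteration 3/4 --
  FD 14: (-8.038,18.109) -> (5.485,14.485) [heading=345, draw]
  RT 60: heading 345 -> 285
  RT 60: heading 285 -> 225
  FD 12: (5.485,14.485) -> (-3,6) [heading=225, draw]
  -- iteration 4/4 --
  FD 14: (-3,6) -> (-12.899,-3.899) [heading=225, draw]
  RT 60: heading 225 -> 165
  RT 60: heading 165 -> 105
  FD 12: (-12.899,-3.899) -> (-16.005,7.692) [heading=105, draw]
]
FD 9: (-16.005,7.692) -> (-18.335,16.385) [heading=105, draw]
Final: pos=(-18.335,16.385), heading=105, 9 segment(s) drawn

Segment endpoints: x in {-19.629, -18.335, -16.005, -16.005, -12.899, -12.899, -8.038, -3, -3, 5.485}, y in {-3.899, 6, 6, 7.692, 14.485, 16.385, 18.109, 21.215}
xmin=-19.629, ymin=-3.899, xmax=5.485, ymax=21.215

Answer: -19.629 -3.899 5.485 21.215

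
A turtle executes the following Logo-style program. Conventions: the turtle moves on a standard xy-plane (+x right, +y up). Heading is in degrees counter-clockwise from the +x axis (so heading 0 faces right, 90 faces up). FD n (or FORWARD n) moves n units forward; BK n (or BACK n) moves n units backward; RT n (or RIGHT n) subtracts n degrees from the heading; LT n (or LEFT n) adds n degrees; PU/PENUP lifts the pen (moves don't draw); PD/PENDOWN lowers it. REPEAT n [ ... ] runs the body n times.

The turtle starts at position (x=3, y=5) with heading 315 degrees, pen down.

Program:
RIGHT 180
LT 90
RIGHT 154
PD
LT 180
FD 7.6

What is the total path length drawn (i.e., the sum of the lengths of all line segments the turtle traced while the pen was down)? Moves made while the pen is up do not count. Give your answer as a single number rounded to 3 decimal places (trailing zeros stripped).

Answer: 7.6

Derivation:
Executing turtle program step by step:
Start: pos=(3,5), heading=315, pen down
RT 180: heading 315 -> 135
LT 90: heading 135 -> 225
RT 154: heading 225 -> 71
PD: pen down
LT 180: heading 71 -> 251
FD 7.6: (3,5) -> (0.526,-2.186) [heading=251, draw]
Final: pos=(0.526,-2.186), heading=251, 1 segment(s) drawn

Segment lengths:
  seg 1: (3,5) -> (0.526,-2.186), length = 7.6
Total = 7.6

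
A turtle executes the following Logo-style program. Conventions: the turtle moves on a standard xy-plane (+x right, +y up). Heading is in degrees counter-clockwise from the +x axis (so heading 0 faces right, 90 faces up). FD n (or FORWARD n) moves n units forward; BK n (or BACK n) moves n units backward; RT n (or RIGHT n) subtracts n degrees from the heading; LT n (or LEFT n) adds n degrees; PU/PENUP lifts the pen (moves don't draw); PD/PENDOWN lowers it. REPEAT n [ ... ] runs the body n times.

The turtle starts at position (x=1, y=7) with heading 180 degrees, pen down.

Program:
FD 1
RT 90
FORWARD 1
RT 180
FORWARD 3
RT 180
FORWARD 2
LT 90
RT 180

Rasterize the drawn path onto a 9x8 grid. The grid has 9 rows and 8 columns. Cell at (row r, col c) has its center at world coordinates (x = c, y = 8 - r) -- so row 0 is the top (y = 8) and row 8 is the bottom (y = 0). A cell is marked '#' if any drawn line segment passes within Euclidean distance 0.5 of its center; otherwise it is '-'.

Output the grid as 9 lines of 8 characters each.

Segment 0: (1,7) -> (0,7)
Segment 1: (0,7) -> (0,8)
Segment 2: (0,8) -> (0,5)
Segment 3: (0,5) -> (-0,7)

Answer: #-------
##------
#-------
#-------
--------
--------
--------
--------
--------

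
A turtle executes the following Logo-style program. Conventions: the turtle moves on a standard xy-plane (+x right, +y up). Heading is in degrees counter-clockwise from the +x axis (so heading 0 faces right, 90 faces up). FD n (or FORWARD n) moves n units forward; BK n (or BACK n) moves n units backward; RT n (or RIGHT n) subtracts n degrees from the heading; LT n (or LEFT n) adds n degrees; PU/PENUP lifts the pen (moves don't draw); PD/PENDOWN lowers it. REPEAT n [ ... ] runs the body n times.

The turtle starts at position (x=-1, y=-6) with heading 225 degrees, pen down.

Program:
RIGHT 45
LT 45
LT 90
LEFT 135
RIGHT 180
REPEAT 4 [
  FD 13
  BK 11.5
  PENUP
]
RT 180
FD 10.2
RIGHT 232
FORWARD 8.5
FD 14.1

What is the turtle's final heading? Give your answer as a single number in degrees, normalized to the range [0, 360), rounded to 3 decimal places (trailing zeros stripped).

Answer: 218

Derivation:
Executing turtle program step by step:
Start: pos=(-1,-6), heading=225, pen down
RT 45: heading 225 -> 180
LT 45: heading 180 -> 225
LT 90: heading 225 -> 315
LT 135: heading 315 -> 90
RT 180: heading 90 -> 270
REPEAT 4 [
  -- iteration 1/4 --
  FD 13: (-1,-6) -> (-1,-19) [heading=270, draw]
  BK 11.5: (-1,-19) -> (-1,-7.5) [heading=270, draw]
  PU: pen up
  -- iteration 2/4 --
  FD 13: (-1,-7.5) -> (-1,-20.5) [heading=270, move]
  BK 11.5: (-1,-20.5) -> (-1,-9) [heading=270, move]
  PU: pen up
  -- iteration 3/4 --
  FD 13: (-1,-9) -> (-1,-22) [heading=270, move]
  BK 11.5: (-1,-22) -> (-1,-10.5) [heading=270, move]
  PU: pen up
  -- iteration 4/4 --
  FD 13: (-1,-10.5) -> (-1,-23.5) [heading=270, move]
  BK 11.5: (-1,-23.5) -> (-1,-12) [heading=270, move]
  PU: pen up
]
RT 180: heading 270 -> 90
FD 10.2: (-1,-12) -> (-1,-1.8) [heading=90, move]
RT 232: heading 90 -> 218
FD 8.5: (-1,-1.8) -> (-7.698,-7.033) [heading=218, move]
FD 14.1: (-7.698,-7.033) -> (-18.809,-15.714) [heading=218, move]
Final: pos=(-18.809,-15.714), heading=218, 2 segment(s) drawn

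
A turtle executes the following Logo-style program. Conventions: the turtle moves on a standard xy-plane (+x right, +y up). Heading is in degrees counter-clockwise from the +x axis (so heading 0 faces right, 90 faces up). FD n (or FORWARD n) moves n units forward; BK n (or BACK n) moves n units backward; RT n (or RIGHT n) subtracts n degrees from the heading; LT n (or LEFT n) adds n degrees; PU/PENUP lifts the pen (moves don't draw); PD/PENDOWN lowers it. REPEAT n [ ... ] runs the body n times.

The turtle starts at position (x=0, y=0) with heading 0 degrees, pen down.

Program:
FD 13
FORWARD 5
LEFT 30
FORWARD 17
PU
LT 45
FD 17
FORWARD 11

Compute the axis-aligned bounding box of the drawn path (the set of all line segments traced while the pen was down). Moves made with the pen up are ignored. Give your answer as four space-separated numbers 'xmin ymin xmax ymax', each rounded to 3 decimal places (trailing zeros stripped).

Executing turtle program step by step:
Start: pos=(0,0), heading=0, pen down
FD 13: (0,0) -> (13,0) [heading=0, draw]
FD 5: (13,0) -> (18,0) [heading=0, draw]
LT 30: heading 0 -> 30
FD 17: (18,0) -> (32.722,8.5) [heading=30, draw]
PU: pen up
LT 45: heading 30 -> 75
FD 17: (32.722,8.5) -> (37.122,24.921) [heading=75, move]
FD 11: (37.122,24.921) -> (39.969,35.546) [heading=75, move]
Final: pos=(39.969,35.546), heading=75, 3 segment(s) drawn

Segment endpoints: x in {0, 13, 18, 32.722}, y in {0, 8.5}
xmin=0, ymin=0, xmax=32.722, ymax=8.5

Answer: 0 0 32.722 8.5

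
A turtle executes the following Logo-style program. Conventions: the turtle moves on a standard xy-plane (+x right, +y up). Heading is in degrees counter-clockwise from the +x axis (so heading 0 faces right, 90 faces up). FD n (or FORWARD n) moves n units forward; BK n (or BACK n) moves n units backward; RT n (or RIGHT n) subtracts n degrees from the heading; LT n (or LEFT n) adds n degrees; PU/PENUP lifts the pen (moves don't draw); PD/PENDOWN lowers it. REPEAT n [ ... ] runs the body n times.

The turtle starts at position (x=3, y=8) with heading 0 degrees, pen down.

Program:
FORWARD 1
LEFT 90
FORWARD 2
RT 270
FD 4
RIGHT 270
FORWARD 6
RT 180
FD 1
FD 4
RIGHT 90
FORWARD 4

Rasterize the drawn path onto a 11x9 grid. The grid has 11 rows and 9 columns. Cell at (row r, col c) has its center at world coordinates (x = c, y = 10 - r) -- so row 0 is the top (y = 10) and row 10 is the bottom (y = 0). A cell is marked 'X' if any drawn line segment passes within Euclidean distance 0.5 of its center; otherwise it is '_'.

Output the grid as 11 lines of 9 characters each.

Segment 0: (3,8) -> (4,8)
Segment 1: (4,8) -> (4,10)
Segment 2: (4,10) -> (0,10)
Segment 3: (0,10) -> (0,4)
Segment 4: (0,4) -> (0,5)
Segment 5: (0,5) -> (-0,9)
Segment 6: (-0,9) -> (4,9)

Answer: XXXXX____
XXXXX____
X__XX____
X________
X________
X________
X________
_________
_________
_________
_________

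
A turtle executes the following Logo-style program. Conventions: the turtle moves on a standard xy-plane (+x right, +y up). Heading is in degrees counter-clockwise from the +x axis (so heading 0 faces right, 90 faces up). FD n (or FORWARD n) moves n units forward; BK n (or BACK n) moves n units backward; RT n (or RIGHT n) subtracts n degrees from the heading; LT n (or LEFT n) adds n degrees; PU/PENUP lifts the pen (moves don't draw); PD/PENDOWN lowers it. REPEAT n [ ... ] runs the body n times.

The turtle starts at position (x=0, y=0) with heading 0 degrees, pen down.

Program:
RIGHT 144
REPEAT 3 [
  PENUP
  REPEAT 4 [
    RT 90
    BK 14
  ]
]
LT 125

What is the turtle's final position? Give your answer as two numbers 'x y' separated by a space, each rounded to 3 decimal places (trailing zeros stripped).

Answer: 0 0

Derivation:
Executing turtle program step by step:
Start: pos=(0,0), heading=0, pen down
RT 144: heading 0 -> 216
REPEAT 3 [
  -- iteration 1/3 --
  PU: pen up
  REPEAT 4 [
    -- iteration 1/4 --
    RT 90: heading 216 -> 126
    BK 14: (0,0) -> (8.229,-11.326) [heading=126, move]
    -- iteration 2/4 --
    RT 90: heading 126 -> 36
    BK 14: (8.229,-11.326) -> (-3.097,-19.555) [heading=36, move]
    -- iteration 3/4 --
    RT 90: heading 36 -> 306
    BK 14: (-3.097,-19.555) -> (-11.326,-8.229) [heading=306, move]
    -- iteration 4/4 --
    RT 90: heading 306 -> 216
    BK 14: (-11.326,-8.229) -> (0,0) [heading=216, move]
  ]
  -- iteration 2/3 --
  PU: pen up
  REPEAT 4 [
    -- iteration 1/4 --
    RT 90: heading 216 -> 126
    BK 14: (0,0) -> (8.229,-11.326) [heading=126, move]
    -- iteration 2/4 --
    RT 90: heading 126 -> 36
    BK 14: (8.229,-11.326) -> (-3.097,-19.555) [heading=36, move]
    -- iteration 3/4 --
    RT 90: heading 36 -> 306
    BK 14: (-3.097,-19.555) -> (-11.326,-8.229) [heading=306, move]
    -- iteration 4/4 --
    RT 90: heading 306 -> 216
    BK 14: (-11.326,-8.229) -> (0,0) [heading=216, move]
  ]
  -- iteration 3/3 --
  PU: pen up
  REPEAT 4 [
    -- iteration 1/4 --
    RT 90: heading 216 -> 126
    BK 14: (0,0) -> (8.229,-11.326) [heading=126, move]
    -- iteration 2/4 --
    RT 90: heading 126 -> 36
    BK 14: (8.229,-11.326) -> (-3.097,-19.555) [heading=36, move]
    -- iteration 3/4 --
    RT 90: heading 36 -> 306
    BK 14: (-3.097,-19.555) -> (-11.326,-8.229) [heading=306, move]
    -- iteration 4/4 --
    RT 90: heading 306 -> 216
    BK 14: (-11.326,-8.229) -> (0,0) [heading=216, move]
  ]
]
LT 125: heading 216 -> 341
Final: pos=(0,0), heading=341, 0 segment(s) drawn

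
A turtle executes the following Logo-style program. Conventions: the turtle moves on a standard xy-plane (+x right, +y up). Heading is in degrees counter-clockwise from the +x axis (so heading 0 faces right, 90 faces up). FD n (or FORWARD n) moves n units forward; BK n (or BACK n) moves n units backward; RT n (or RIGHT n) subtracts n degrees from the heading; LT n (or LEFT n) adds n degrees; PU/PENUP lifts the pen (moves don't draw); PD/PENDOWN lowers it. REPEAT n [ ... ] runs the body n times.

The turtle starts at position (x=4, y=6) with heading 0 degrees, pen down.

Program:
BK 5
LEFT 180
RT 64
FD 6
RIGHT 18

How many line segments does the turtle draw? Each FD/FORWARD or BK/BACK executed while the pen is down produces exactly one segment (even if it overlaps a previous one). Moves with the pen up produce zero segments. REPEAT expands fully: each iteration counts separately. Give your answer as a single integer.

Answer: 2

Derivation:
Executing turtle program step by step:
Start: pos=(4,6), heading=0, pen down
BK 5: (4,6) -> (-1,6) [heading=0, draw]
LT 180: heading 0 -> 180
RT 64: heading 180 -> 116
FD 6: (-1,6) -> (-3.63,11.393) [heading=116, draw]
RT 18: heading 116 -> 98
Final: pos=(-3.63,11.393), heading=98, 2 segment(s) drawn
Segments drawn: 2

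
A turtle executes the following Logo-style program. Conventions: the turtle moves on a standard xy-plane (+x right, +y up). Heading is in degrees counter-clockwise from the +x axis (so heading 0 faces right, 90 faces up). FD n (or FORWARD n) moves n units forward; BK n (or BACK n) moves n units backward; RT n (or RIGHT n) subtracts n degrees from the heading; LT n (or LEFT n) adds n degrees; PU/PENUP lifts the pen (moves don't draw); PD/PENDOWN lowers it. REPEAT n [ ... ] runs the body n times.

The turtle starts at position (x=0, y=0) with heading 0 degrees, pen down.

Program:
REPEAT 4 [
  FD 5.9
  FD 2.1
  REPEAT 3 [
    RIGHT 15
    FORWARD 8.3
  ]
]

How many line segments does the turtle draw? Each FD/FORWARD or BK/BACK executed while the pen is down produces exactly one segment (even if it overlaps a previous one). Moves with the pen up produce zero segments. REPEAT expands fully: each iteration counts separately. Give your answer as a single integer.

Executing turtle program step by step:
Start: pos=(0,0), heading=0, pen down
REPEAT 4 [
  -- iteration 1/4 --
  FD 5.9: (0,0) -> (5.9,0) [heading=0, draw]
  FD 2.1: (5.9,0) -> (8,0) [heading=0, draw]
  REPEAT 3 [
    -- iteration 1/3 --
    RT 15: heading 0 -> 345
    FD 8.3: (8,0) -> (16.017,-2.148) [heading=345, draw]
    -- iteration 2/3 --
    RT 15: heading 345 -> 330
    FD 8.3: (16.017,-2.148) -> (23.205,-6.298) [heading=330, draw]
    -- iteration 3/3 --
    RT 15: heading 330 -> 315
    FD 8.3: (23.205,-6.298) -> (29.074,-12.167) [heading=315, draw]
  ]
  -- iteration 2/4 --
  FD 5.9: (29.074,-12.167) -> (33.246,-16.339) [heading=315, draw]
  FD 2.1: (33.246,-16.339) -> (34.731,-17.824) [heading=315, draw]
  REPEAT 3 [
    -- iteration 1/3 --
    RT 15: heading 315 -> 300
    FD 8.3: (34.731,-17.824) -> (38.881,-25.012) [heading=300, draw]
    -- iteration 2/3 --
    RT 15: heading 300 -> 285
    FD 8.3: (38.881,-25.012) -> (41.029,-33.029) [heading=285, draw]
    -- iteration 3/3 --
    RT 15: heading 285 -> 270
    FD 8.3: (41.029,-33.029) -> (41.029,-41.329) [heading=270, draw]
  ]
  -- iteration 3/4 --
  FD 5.9: (41.029,-41.329) -> (41.029,-47.229) [heading=270, draw]
  FD 2.1: (41.029,-47.229) -> (41.029,-49.329) [heading=270, draw]
  REPEAT 3 [
    -- iteration 1/3 --
    RT 15: heading 270 -> 255
    FD 8.3: (41.029,-49.329) -> (38.881,-57.346) [heading=255, draw]
    -- iteration 2/3 --
    RT 15: heading 255 -> 240
    FD 8.3: (38.881,-57.346) -> (34.731,-64.534) [heading=240, draw]
    -- iteration 3/3 --
    RT 15: heading 240 -> 225
    FD 8.3: (34.731,-64.534) -> (28.862,-70.403) [heading=225, draw]
  ]
  -- iteration 4/4 --
  FD 5.9: (28.862,-70.403) -> (24.69,-74.575) [heading=225, draw]
  FD 2.1: (24.69,-74.575) -> (23.205,-76.06) [heading=225, draw]
  REPEAT 3 [
    -- iteration 1/3 --
    RT 15: heading 225 -> 210
    FD 8.3: (23.205,-76.06) -> (16.017,-80.21) [heading=210, draw]
    -- iteration 2/3 --
    RT 15: heading 210 -> 195
    FD 8.3: (16.017,-80.21) -> (8,-82.358) [heading=195, draw]
    -- iteration 3/3 --
    RT 15: heading 195 -> 180
    FD 8.3: (8,-82.358) -> (-0.3,-82.358) [heading=180, draw]
  ]
]
Final: pos=(-0.3,-82.358), heading=180, 20 segment(s) drawn
Segments drawn: 20

Answer: 20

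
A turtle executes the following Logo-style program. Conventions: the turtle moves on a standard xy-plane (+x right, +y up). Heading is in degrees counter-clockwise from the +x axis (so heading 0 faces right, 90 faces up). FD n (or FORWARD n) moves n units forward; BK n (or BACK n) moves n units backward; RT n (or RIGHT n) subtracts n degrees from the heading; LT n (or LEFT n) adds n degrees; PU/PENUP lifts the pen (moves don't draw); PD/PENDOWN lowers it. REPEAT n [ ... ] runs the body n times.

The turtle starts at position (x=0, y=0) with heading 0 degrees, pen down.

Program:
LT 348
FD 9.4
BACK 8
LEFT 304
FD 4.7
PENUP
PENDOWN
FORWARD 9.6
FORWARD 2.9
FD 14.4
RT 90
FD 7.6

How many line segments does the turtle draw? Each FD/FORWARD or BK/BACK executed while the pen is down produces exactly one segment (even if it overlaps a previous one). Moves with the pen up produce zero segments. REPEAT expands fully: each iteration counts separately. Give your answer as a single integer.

Answer: 7

Derivation:
Executing turtle program step by step:
Start: pos=(0,0), heading=0, pen down
LT 348: heading 0 -> 348
FD 9.4: (0,0) -> (9.195,-1.954) [heading=348, draw]
BK 8: (9.195,-1.954) -> (1.369,-0.291) [heading=348, draw]
LT 304: heading 348 -> 292
FD 4.7: (1.369,-0.291) -> (3.13,-4.649) [heading=292, draw]
PU: pen up
PD: pen down
FD 9.6: (3.13,-4.649) -> (6.726,-13.55) [heading=292, draw]
FD 2.9: (6.726,-13.55) -> (7.813,-16.239) [heading=292, draw]
FD 14.4: (7.813,-16.239) -> (13.207,-29.59) [heading=292, draw]
RT 90: heading 292 -> 202
FD 7.6: (13.207,-29.59) -> (6.16,-32.437) [heading=202, draw]
Final: pos=(6.16,-32.437), heading=202, 7 segment(s) drawn
Segments drawn: 7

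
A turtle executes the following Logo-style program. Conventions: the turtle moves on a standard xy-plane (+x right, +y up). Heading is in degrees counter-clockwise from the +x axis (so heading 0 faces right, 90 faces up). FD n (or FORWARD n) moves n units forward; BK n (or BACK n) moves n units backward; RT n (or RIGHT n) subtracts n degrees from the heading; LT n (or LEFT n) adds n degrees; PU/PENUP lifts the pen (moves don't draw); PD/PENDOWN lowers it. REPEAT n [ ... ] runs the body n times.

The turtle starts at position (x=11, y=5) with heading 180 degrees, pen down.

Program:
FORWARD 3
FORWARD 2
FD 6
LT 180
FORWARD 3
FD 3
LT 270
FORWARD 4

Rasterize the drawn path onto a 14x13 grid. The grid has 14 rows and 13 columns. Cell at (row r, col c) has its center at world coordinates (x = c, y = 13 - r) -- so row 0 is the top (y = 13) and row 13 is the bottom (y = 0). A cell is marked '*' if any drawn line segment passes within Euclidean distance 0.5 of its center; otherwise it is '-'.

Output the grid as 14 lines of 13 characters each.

Segment 0: (11,5) -> (8,5)
Segment 1: (8,5) -> (6,5)
Segment 2: (6,5) -> (0,5)
Segment 3: (0,5) -> (3,5)
Segment 4: (3,5) -> (6,5)
Segment 5: (6,5) -> (6,1)

Answer: -------------
-------------
-------------
-------------
-------------
-------------
-------------
-------------
************-
------*------
------*------
------*------
------*------
-------------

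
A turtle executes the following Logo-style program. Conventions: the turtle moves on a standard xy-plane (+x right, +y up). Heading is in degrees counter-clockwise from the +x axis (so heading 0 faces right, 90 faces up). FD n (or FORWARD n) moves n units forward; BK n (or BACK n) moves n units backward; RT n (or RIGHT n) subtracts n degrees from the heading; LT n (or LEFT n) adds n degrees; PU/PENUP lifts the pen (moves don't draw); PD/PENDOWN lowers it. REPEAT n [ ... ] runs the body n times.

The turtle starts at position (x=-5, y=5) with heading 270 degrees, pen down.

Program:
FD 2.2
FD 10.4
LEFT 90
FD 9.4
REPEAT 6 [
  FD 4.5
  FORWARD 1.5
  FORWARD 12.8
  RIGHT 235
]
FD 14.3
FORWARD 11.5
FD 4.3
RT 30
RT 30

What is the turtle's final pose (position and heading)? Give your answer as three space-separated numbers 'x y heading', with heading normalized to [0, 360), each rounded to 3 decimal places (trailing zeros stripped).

Executing turtle program step by step:
Start: pos=(-5,5), heading=270, pen down
FD 2.2: (-5,5) -> (-5,2.8) [heading=270, draw]
FD 10.4: (-5,2.8) -> (-5,-7.6) [heading=270, draw]
LT 90: heading 270 -> 0
FD 9.4: (-5,-7.6) -> (4.4,-7.6) [heading=0, draw]
REPEAT 6 [
  -- iteration 1/6 --
  FD 4.5: (4.4,-7.6) -> (8.9,-7.6) [heading=0, draw]
  FD 1.5: (8.9,-7.6) -> (10.4,-7.6) [heading=0, draw]
  FD 12.8: (10.4,-7.6) -> (23.2,-7.6) [heading=0, draw]
  RT 235: heading 0 -> 125
  -- iteration 2/6 --
  FD 4.5: (23.2,-7.6) -> (20.619,-3.914) [heading=125, draw]
  FD 1.5: (20.619,-3.914) -> (19.759,-2.685) [heading=125, draw]
  FD 12.8: (19.759,-2.685) -> (12.417,7.8) [heading=125, draw]
  RT 235: heading 125 -> 250
  -- iteration 3/6 --
  FD 4.5: (12.417,7.8) -> (10.878,3.571) [heading=250, draw]
  FD 1.5: (10.878,3.571) -> (10.365,2.162) [heading=250, draw]
  FD 12.8: (10.365,2.162) -> (5.987,-9.866) [heading=250, draw]
  RT 235: heading 250 -> 15
  -- iteration 4/6 --
  FD 4.5: (5.987,-9.866) -> (10.333,-8.701) [heading=15, draw]
  FD 1.5: (10.333,-8.701) -> (11.782,-8.313) [heading=15, draw]
  FD 12.8: (11.782,-8.313) -> (24.146,-5) [heading=15, draw]
  RT 235: heading 15 -> 140
  -- iteration 5/6 --
  FD 4.5: (24.146,-5) -> (20.699,-2.108) [heading=140, draw]
  FD 1.5: (20.699,-2.108) -> (19.55,-1.144) [heading=140, draw]
  FD 12.8: (19.55,-1.144) -> (9.745,7.084) [heading=140, draw]
  RT 235: heading 140 -> 265
  -- iteration 6/6 --
  FD 4.5: (9.745,7.084) -> (9.352,2.601) [heading=265, draw]
  FD 1.5: (9.352,2.601) -> (9.222,1.107) [heading=265, draw]
  FD 12.8: (9.222,1.107) -> (8.106,-11.644) [heading=265, draw]
  RT 235: heading 265 -> 30
]
FD 14.3: (8.106,-11.644) -> (20.49,-4.494) [heading=30, draw]
FD 11.5: (20.49,-4.494) -> (30.449,1.256) [heading=30, draw]
FD 4.3: (30.449,1.256) -> (34.173,3.406) [heading=30, draw]
RT 30: heading 30 -> 0
RT 30: heading 0 -> 330
Final: pos=(34.173,3.406), heading=330, 24 segment(s) drawn

Answer: 34.173 3.406 330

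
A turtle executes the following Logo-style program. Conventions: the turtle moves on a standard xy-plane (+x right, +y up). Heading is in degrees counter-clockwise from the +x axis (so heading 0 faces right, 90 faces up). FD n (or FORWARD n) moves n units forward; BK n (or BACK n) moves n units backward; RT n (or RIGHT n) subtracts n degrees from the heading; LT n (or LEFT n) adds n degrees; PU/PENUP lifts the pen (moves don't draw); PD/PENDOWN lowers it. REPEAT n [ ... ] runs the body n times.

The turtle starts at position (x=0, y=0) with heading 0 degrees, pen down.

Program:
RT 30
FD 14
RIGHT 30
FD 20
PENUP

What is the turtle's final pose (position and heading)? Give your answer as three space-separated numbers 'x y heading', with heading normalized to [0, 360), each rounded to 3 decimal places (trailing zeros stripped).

Answer: 22.124 -24.321 300

Derivation:
Executing turtle program step by step:
Start: pos=(0,0), heading=0, pen down
RT 30: heading 0 -> 330
FD 14: (0,0) -> (12.124,-7) [heading=330, draw]
RT 30: heading 330 -> 300
FD 20: (12.124,-7) -> (22.124,-24.321) [heading=300, draw]
PU: pen up
Final: pos=(22.124,-24.321), heading=300, 2 segment(s) drawn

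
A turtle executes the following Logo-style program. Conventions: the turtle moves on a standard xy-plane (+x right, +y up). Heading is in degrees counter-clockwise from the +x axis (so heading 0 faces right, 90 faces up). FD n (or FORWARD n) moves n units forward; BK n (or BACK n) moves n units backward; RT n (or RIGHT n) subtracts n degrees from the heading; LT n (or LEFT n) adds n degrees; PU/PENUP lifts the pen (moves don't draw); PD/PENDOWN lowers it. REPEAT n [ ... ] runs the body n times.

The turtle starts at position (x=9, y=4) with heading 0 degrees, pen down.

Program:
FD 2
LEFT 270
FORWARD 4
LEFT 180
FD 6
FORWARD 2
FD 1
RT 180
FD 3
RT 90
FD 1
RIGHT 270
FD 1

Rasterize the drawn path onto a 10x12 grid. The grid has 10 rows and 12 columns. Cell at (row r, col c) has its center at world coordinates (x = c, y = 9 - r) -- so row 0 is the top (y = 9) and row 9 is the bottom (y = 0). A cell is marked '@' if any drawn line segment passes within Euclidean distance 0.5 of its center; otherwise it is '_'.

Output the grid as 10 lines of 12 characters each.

Answer: ___________@
___________@
___________@
__________@@
__________@@
_________@@@
___________@
___________@
___________@
___________@

Derivation:
Segment 0: (9,4) -> (11,4)
Segment 1: (11,4) -> (11,0)
Segment 2: (11,0) -> (11,6)
Segment 3: (11,6) -> (11,8)
Segment 4: (11,8) -> (11,9)
Segment 5: (11,9) -> (11,6)
Segment 6: (11,6) -> (10,6)
Segment 7: (10,6) -> (10,5)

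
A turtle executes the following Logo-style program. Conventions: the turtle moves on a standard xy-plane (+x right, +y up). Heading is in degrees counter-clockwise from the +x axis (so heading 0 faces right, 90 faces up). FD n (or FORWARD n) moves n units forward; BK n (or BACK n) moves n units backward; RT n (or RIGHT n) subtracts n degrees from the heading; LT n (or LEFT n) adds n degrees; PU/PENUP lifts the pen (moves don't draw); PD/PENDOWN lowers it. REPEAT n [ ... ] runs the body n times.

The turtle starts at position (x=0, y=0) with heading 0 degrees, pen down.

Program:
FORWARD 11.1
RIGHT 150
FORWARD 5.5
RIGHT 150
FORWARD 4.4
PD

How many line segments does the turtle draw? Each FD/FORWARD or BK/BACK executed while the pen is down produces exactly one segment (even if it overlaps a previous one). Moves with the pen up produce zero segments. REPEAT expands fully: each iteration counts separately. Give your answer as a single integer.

Executing turtle program step by step:
Start: pos=(0,0), heading=0, pen down
FD 11.1: (0,0) -> (11.1,0) [heading=0, draw]
RT 150: heading 0 -> 210
FD 5.5: (11.1,0) -> (6.337,-2.75) [heading=210, draw]
RT 150: heading 210 -> 60
FD 4.4: (6.337,-2.75) -> (8.537,1.061) [heading=60, draw]
PD: pen down
Final: pos=(8.537,1.061), heading=60, 3 segment(s) drawn
Segments drawn: 3

Answer: 3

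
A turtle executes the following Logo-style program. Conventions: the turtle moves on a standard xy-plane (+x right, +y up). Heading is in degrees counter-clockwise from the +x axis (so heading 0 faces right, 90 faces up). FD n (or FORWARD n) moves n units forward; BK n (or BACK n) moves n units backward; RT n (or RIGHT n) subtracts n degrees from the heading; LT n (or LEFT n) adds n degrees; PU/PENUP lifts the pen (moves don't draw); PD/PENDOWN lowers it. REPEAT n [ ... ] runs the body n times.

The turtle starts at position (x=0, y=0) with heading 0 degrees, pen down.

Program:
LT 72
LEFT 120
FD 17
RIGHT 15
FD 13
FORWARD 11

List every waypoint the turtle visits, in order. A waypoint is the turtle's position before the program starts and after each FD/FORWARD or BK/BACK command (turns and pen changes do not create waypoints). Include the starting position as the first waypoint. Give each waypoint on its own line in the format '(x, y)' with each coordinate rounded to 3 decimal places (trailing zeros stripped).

Answer: (0, 0)
(-16.629, -3.534)
(-29.611, -2.854)
(-40.596, -2.278)

Derivation:
Executing turtle program step by step:
Start: pos=(0,0), heading=0, pen down
LT 72: heading 0 -> 72
LT 120: heading 72 -> 192
FD 17: (0,0) -> (-16.629,-3.534) [heading=192, draw]
RT 15: heading 192 -> 177
FD 13: (-16.629,-3.534) -> (-29.611,-2.854) [heading=177, draw]
FD 11: (-29.611,-2.854) -> (-40.596,-2.278) [heading=177, draw]
Final: pos=(-40.596,-2.278), heading=177, 3 segment(s) drawn
Waypoints (4 total):
(0, 0)
(-16.629, -3.534)
(-29.611, -2.854)
(-40.596, -2.278)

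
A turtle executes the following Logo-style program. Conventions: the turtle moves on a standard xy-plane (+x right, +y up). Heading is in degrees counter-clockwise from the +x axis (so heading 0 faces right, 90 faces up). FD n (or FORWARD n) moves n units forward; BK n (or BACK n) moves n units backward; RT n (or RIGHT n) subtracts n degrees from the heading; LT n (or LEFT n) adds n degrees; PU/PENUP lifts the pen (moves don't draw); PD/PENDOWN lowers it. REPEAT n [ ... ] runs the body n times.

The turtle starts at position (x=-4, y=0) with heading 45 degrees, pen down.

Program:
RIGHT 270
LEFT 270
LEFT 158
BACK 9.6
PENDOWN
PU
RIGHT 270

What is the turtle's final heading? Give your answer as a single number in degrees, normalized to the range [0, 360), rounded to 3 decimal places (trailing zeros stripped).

Executing turtle program step by step:
Start: pos=(-4,0), heading=45, pen down
RT 270: heading 45 -> 135
LT 270: heading 135 -> 45
LT 158: heading 45 -> 203
BK 9.6: (-4,0) -> (4.837,3.751) [heading=203, draw]
PD: pen down
PU: pen up
RT 270: heading 203 -> 293
Final: pos=(4.837,3.751), heading=293, 1 segment(s) drawn

Answer: 293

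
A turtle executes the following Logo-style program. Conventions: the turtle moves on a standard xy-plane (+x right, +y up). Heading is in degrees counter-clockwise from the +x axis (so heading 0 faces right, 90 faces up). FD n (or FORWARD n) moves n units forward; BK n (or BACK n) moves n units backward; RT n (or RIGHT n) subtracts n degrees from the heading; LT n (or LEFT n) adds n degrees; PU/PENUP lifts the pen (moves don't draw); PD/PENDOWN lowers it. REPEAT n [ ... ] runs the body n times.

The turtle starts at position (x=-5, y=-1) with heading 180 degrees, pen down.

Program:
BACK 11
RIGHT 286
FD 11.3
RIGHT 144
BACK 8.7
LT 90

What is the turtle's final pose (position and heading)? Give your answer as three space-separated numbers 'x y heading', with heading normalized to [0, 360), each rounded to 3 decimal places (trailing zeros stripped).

Answer: 5.861 -20.038 200

Derivation:
Executing turtle program step by step:
Start: pos=(-5,-1), heading=180, pen down
BK 11: (-5,-1) -> (6,-1) [heading=180, draw]
RT 286: heading 180 -> 254
FD 11.3: (6,-1) -> (2.885,-11.862) [heading=254, draw]
RT 144: heading 254 -> 110
BK 8.7: (2.885,-11.862) -> (5.861,-20.038) [heading=110, draw]
LT 90: heading 110 -> 200
Final: pos=(5.861,-20.038), heading=200, 3 segment(s) drawn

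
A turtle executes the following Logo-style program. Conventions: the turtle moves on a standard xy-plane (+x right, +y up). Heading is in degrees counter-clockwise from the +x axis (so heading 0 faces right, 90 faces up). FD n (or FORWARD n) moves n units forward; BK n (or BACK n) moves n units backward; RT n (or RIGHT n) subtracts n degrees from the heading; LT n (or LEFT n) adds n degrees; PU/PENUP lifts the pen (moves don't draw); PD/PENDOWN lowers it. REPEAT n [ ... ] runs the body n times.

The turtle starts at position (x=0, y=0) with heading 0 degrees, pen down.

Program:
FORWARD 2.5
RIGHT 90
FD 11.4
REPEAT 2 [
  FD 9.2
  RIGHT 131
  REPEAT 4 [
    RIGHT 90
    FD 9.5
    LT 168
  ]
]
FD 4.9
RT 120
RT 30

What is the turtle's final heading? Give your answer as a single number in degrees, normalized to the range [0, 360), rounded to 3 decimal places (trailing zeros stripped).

Answer: 122

Derivation:
Executing turtle program step by step:
Start: pos=(0,0), heading=0, pen down
FD 2.5: (0,0) -> (2.5,0) [heading=0, draw]
RT 90: heading 0 -> 270
FD 11.4: (2.5,0) -> (2.5,-11.4) [heading=270, draw]
REPEAT 2 [
  -- iteration 1/2 --
  FD 9.2: (2.5,-11.4) -> (2.5,-20.6) [heading=270, draw]
  RT 131: heading 270 -> 139
  REPEAT 4 [
    -- iteration 1/4 --
    RT 90: heading 139 -> 49
    FD 9.5: (2.5,-20.6) -> (8.733,-13.43) [heading=49, draw]
    LT 168: heading 49 -> 217
    -- iteration 2/4 --
    RT 90: heading 217 -> 127
    FD 9.5: (8.733,-13.43) -> (3.015,-5.843) [heading=127, draw]
    LT 168: heading 127 -> 295
    -- iteration 3/4 --
    RT 90: heading 295 -> 205
    FD 9.5: (3.015,-5.843) -> (-5.595,-9.858) [heading=205, draw]
    LT 168: heading 205 -> 13
    -- iteration 4/4 --
    RT 90: heading 13 -> 283
    FD 9.5: (-5.595,-9.858) -> (-3.458,-19.115) [heading=283, draw]
    LT 168: heading 283 -> 91
  ]
  -- iteration 2/2 --
  FD 9.2: (-3.458,-19.115) -> (-3.618,-9.916) [heading=91, draw]
  RT 131: heading 91 -> 320
  REPEAT 4 [
    -- iteration 1/4 --
    RT 90: heading 320 -> 230
    FD 9.5: (-3.618,-9.916) -> (-9.725,-17.193) [heading=230, draw]
    LT 168: heading 230 -> 38
    -- iteration 2/4 --
    RT 90: heading 38 -> 308
    FD 9.5: (-9.725,-17.193) -> (-3.876,-24.68) [heading=308, draw]
    LT 168: heading 308 -> 116
    -- iteration 3/4 --
    RT 90: heading 116 -> 26
    FD 9.5: (-3.876,-24.68) -> (4.663,-20.515) [heading=26, draw]
    LT 168: heading 26 -> 194
    -- iteration 4/4 --
    RT 90: heading 194 -> 104
    FD 9.5: (4.663,-20.515) -> (2.364,-11.297) [heading=104, draw]
    LT 168: heading 104 -> 272
  ]
]
FD 4.9: (2.364,-11.297) -> (2.535,-16.194) [heading=272, draw]
RT 120: heading 272 -> 152
RT 30: heading 152 -> 122
Final: pos=(2.535,-16.194), heading=122, 13 segment(s) drawn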